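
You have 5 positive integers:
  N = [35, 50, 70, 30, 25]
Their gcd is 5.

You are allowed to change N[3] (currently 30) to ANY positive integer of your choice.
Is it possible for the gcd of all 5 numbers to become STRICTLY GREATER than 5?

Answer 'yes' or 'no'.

Current gcd = 5
gcd of all OTHER numbers (without N[3]=30): gcd([35, 50, 70, 25]) = 5
The new gcd after any change is gcd(5, new_value).
This can be at most 5.
Since 5 = old gcd 5, the gcd can only stay the same or decrease.

Answer: no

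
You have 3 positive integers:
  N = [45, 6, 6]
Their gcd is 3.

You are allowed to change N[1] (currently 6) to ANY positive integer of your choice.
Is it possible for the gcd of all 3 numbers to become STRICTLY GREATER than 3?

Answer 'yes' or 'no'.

Current gcd = 3
gcd of all OTHER numbers (without N[1]=6): gcd([45, 6]) = 3
The new gcd after any change is gcd(3, new_value).
This can be at most 3.
Since 3 = old gcd 3, the gcd can only stay the same or decrease.

Answer: no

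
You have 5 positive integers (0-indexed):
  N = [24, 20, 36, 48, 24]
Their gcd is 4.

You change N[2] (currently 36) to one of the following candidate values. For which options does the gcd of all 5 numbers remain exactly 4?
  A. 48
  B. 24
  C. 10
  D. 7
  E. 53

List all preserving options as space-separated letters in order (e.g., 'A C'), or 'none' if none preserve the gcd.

Old gcd = 4; gcd of others (without N[2]) = 4
New gcd for candidate v: gcd(4, v). Preserves old gcd iff gcd(4, v) = 4.
  Option A: v=48, gcd(4,48)=4 -> preserves
  Option B: v=24, gcd(4,24)=4 -> preserves
  Option C: v=10, gcd(4,10)=2 -> changes
  Option D: v=7, gcd(4,7)=1 -> changes
  Option E: v=53, gcd(4,53)=1 -> changes

Answer: A B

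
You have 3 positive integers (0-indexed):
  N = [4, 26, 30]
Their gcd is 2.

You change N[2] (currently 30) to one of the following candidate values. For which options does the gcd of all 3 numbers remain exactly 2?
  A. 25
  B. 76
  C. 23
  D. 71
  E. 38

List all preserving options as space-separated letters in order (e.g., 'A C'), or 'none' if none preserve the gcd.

Answer: B E

Derivation:
Old gcd = 2; gcd of others (without N[2]) = 2
New gcd for candidate v: gcd(2, v). Preserves old gcd iff gcd(2, v) = 2.
  Option A: v=25, gcd(2,25)=1 -> changes
  Option B: v=76, gcd(2,76)=2 -> preserves
  Option C: v=23, gcd(2,23)=1 -> changes
  Option D: v=71, gcd(2,71)=1 -> changes
  Option E: v=38, gcd(2,38)=2 -> preserves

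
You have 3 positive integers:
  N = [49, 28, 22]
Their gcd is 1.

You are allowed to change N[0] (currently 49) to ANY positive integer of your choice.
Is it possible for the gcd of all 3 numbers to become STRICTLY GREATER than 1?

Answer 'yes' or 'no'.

Answer: yes

Derivation:
Current gcd = 1
gcd of all OTHER numbers (without N[0]=49): gcd([28, 22]) = 2
The new gcd after any change is gcd(2, new_value).
This can be at most 2.
Since 2 > old gcd 1, the gcd CAN increase (e.g., set N[0] = 2).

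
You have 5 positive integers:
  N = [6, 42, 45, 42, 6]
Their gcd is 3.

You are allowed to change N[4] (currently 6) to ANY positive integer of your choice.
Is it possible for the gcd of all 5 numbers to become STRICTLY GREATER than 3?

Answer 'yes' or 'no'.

Current gcd = 3
gcd of all OTHER numbers (without N[4]=6): gcd([6, 42, 45, 42]) = 3
The new gcd after any change is gcd(3, new_value).
This can be at most 3.
Since 3 = old gcd 3, the gcd can only stay the same or decrease.

Answer: no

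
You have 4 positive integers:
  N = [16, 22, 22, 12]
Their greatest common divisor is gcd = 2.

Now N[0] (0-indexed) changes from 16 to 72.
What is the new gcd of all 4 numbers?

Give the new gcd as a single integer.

Answer: 2

Derivation:
Numbers: [16, 22, 22, 12], gcd = 2
Change: index 0, 16 -> 72
gcd of the OTHER numbers (without index 0): gcd([22, 22, 12]) = 2
New gcd = gcd(g_others, new_val) = gcd(2, 72) = 2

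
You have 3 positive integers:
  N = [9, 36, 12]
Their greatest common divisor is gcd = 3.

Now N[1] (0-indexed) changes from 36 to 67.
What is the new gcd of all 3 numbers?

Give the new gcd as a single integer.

Answer: 1

Derivation:
Numbers: [9, 36, 12], gcd = 3
Change: index 1, 36 -> 67
gcd of the OTHER numbers (without index 1): gcd([9, 12]) = 3
New gcd = gcd(g_others, new_val) = gcd(3, 67) = 1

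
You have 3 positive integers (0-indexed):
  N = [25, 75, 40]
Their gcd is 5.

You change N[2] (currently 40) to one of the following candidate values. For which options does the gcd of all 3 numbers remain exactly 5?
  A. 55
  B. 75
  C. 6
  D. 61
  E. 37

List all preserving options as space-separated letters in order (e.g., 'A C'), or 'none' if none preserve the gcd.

Old gcd = 5; gcd of others (without N[2]) = 25
New gcd for candidate v: gcd(25, v). Preserves old gcd iff gcd(25, v) = 5.
  Option A: v=55, gcd(25,55)=5 -> preserves
  Option B: v=75, gcd(25,75)=25 -> changes
  Option C: v=6, gcd(25,6)=1 -> changes
  Option D: v=61, gcd(25,61)=1 -> changes
  Option E: v=37, gcd(25,37)=1 -> changes

Answer: A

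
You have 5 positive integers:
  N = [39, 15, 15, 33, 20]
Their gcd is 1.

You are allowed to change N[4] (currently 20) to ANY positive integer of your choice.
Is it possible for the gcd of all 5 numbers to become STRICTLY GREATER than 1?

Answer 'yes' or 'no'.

Current gcd = 1
gcd of all OTHER numbers (without N[4]=20): gcd([39, 15, 15, 33]) = 3
The new gcd after any change is gcd(3, new_value).
This can be at most 3.
Since 3 > old gcd 1, the gcd CAN increase (e.g., set N[4] = 3).

Answer: yes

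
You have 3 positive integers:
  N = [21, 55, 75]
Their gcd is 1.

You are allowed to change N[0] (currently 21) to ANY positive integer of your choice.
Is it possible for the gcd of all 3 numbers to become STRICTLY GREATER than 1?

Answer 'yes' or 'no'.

Answer: yes

Derivation:
Current gcd = 1
gcd of all OTHER numbers (without N[0]=21): gcd([55, 75]) = 5
The new gcd after any change is gcd(5, new_value).
This can be at most 5.
Since 5 > old gcd 1, the gcd CAN increase (e.g., set N[0] = 5).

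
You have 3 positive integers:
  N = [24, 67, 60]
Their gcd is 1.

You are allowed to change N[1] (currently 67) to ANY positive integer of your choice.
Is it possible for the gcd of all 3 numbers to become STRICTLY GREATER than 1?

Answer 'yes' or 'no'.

Answer: yes

Derivation:
Current gcd = 1
gcd of all OTHER numbers (without N[1]=67): gcd([24, 60]) = 12
The new gcd after any change is gcd(12, new_value).
This can be at most 12.
Since 12 > old gcd 1, the gcd CAN increase (e.g., set N[1] = 12).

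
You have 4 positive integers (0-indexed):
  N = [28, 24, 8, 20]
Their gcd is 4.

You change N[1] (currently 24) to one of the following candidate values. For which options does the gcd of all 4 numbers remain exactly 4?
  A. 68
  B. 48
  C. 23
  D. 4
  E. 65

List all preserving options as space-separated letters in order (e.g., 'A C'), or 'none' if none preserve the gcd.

Answer: A B D

Derivation:
Old gcd = 4; gcd of others (without N[1]) = 4
New gcd for candidate v: gcd(4, v). Preserves old gcd iff gcd(4, v) = 4.
  Option A: v=68, gcd(4,68)=4 -> preserves
  Option B: v=48, gcd(4,48)=4 -> preserves
  Option C: v=23, gcd(4,23)=1 -> changes
  Option D: v=4, gcd(4,4)=4 -> preserves
  Option E: v=65, gcd(4,65)=1 -> changes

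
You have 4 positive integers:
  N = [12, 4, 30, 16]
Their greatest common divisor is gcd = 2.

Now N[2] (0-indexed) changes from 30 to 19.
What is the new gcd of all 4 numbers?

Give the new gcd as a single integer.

Answer: 1

Derivation:
Numbers: [12, 4, 30, 16], gcd = 2
Change: index 2, 30 -> 19
gcd of the OTHER numbers (without index 2): gcd([12, 4, 16]) = 4
New gcd = gcd(g_others, new_val) = gcd(4, 19) = 1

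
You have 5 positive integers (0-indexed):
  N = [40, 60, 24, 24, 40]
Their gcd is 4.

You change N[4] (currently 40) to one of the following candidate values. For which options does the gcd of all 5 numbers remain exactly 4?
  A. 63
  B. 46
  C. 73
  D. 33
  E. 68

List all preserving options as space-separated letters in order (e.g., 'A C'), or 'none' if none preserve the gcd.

Answer: E

Derivation:
Old gcd = 4; gcd of others (without N[4]) = 4
New gcd for candidate v: gcd(4, v). Preserves old gcd iff gcd(4, v) = 4.
  Option A: v=63, gcd(4,63)=1 -> changes
  Option B: v=46, gcd(4,46)=2 -> changes
  Option C: v=73, gcd(4,73)=1 -> changes
  Option D: v=33, gcd(4,33)=1 -> changes
  Option E: v=68, gcd(4,68)=4 -> preserves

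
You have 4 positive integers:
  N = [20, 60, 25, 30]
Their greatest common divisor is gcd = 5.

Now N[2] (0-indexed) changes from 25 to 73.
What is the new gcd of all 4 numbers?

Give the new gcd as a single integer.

Answer: 1

Derivation:
Numbers: [20, 60, 25, 30], gcd = 5
Change: index 2, 25 -> 73
gcd of the OTHER numbers (without index 2): gcd([20, 60, 30]) = 10
New gcd = gcd(g_others, new_val) = gcd(10, 73) = 1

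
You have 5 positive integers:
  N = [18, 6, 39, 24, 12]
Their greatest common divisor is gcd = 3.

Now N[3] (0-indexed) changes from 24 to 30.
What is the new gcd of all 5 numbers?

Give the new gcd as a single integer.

Numbers: [18, 6, 39, 24, 12], gcd = 3
Change: index 3, 24 -> 30
gcd of the OTHER numbers (without index 3): gcd([18, 6, 39, 12]) = 3
New gcd = gcd(g_others, new_val) = gcd(3, 30) = 3

Answer: 3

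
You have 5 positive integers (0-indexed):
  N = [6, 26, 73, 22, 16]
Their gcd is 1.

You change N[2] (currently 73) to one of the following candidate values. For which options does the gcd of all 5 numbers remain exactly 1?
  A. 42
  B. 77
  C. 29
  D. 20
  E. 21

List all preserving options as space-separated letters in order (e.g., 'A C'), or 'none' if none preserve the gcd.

Answer: B C E

Derivation:
Old gcd = 1; gcd of others (without N[2]) = 2
New gcd for candidate v: gcd(2, v). Preserves old gcd iff gcd(2, v) = 1.
  Option A: v=42, gcd(2,42)=2 -> changes
  Option B: v=77, gcd(2,77)=1 -> preserves
  Option C: v=29, gcd(2,29)=1 -> preserves
  Option D: v=20, gcd(2,20)=2 -> changes
  Option E: v=21, gcd(2,21)=1 -> preserves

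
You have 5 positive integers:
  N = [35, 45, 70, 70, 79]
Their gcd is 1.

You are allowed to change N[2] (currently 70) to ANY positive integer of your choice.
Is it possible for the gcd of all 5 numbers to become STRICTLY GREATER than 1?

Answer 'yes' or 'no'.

Current gcd = 1
gcd of all OTHER numbers (without N[2]=70): gcd([35, 45, 70, 79]) = 1
The new gcd after any change is gcd(1, new_value).
This can be at most 1.
Since 1 = old gcd 1, the gcd can only stay the same or decrease.

Answer: no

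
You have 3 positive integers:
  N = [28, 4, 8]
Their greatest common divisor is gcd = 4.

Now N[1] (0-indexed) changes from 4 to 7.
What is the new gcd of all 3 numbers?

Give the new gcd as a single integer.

Answer: 1

Derivation:
Numbers: [28, 4, 8], gcd = 4
Change: index 1, 4 -> 7
gcd of the OTHER numbers (without index 1): gcd([28, 8]) = 4
New gcd = gcd(g_others, new_val) = gcd(4, 7) = 1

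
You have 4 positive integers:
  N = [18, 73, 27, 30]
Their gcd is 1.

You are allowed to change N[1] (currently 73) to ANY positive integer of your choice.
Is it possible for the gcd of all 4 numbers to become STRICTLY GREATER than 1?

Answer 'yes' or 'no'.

Answer: yes

Derivation:
Current gcd = 1
gcd of all OTHER numbers (without N[1]=73): gcd([18, 27, 30]) = 3
The new gcd after any change is gcd(3, new_value).
This can be at most 3.
Since 3 > old gcd 1, the gcd CAN increase (e.g., set N[1] = 3).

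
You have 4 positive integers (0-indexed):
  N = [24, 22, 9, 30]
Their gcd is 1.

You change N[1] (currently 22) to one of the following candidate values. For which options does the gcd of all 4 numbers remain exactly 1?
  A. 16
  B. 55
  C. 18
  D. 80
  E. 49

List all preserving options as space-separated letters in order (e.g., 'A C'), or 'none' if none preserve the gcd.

Old gcd = 1; gcd of others (without N[1]) = 3
New gcd for candidate v: gcd(3, v). Preserves old gcd iff gcd(3, v) = 1.
  Option A: v=16, gcd(3,16)=1 -> preserves
  Option B: v=55, gcd(3,55)=1 -> preserves
  Option C: v=18, gcd(3,18)=3 -> changes
  Option D: v=80, gcd(3,80)=1 -> preserves
  Option E: v=49, gcd(3,49)=1 -> preserves

Answer: A B D E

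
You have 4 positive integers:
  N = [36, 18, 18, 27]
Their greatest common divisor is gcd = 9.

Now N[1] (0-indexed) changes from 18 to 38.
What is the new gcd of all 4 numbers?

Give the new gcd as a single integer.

Answer: 1

Derivation:
Numbers: [36, 18, 18, 27], gcd = 9
Change: index 1, 18 -> 38
gcd of the OTHER numbers (without index 1): gcd([36, 18, 27]) = 9
New gcd = gcd(g_others, new_val) = gcd(9, 38) = 1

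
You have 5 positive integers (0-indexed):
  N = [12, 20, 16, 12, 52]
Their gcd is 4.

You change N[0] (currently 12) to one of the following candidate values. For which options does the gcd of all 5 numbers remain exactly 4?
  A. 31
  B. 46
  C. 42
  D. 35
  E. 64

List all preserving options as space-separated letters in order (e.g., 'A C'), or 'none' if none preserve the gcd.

Old gcd = 4; gcd of others (without N[0]) = 4
New gcd for candidate v: gcd(4, v). Preserves old gcd iff gcd(4, v) = 4.
  Option A: v=31, gcd(4,31)=1 -> changes
  Option B: v=46, gcd(4,46)=2 -> changes
  Option C: v=42, gcd(4,42)=2 -> changes
  Option D: v=35, gcd(4,35)=1 -> changes
  Option E: v=64, gcd(4,64)=4 -> preserves

Answer: E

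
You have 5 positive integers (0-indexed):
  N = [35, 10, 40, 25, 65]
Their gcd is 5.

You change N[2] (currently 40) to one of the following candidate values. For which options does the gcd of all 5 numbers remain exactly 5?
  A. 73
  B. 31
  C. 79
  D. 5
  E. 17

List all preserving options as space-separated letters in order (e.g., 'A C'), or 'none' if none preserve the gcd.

Old gcd = 5; gcd of others (without N[2]) = 5
New gcd for candidate v: gcd(5, v). Preserves old gcd iff gcd(5, v) = 5.
  Option A: v=73, gcd(5,73)=1 -> changes
  Option B: v=31, gcd(5,31)=1 -> changes
  Option C: v=79, gcd(5,79)=1 -> changes
  Option D: v=5, gcd(5,5)=5 -> preserves
  Option E: v=17, gcd(5,17)=1 -> changes

Answer: D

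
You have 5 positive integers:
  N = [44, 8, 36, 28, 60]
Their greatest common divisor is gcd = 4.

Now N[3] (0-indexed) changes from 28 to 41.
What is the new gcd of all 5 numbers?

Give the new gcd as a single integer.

Numbers: [44, 8, 36, 28, 60], gcd = 4
Change: index 3, 28 -> 41
gcd of the OTHER numbers (without index 3): gcd([44, 8, 36, 60]) = 4
New gcd = gcd(g_others, new_val) = gcd(4, 41) = 1

Answer: 1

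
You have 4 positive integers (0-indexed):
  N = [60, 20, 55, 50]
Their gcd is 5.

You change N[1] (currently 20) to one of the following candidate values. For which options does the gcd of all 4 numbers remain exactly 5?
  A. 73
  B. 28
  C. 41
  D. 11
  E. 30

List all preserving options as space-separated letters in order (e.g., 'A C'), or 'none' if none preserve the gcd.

Old gcd = 5; gcd of others (without N[1]) = 5
New gcd for candidate v: gcd(5, v). Preserves old gcd iff gcd(5, v) = 5.
  Option A: v=73, gcd(5,73)=1 -> changes
  Option B: v=28, gcd(5,28)=1 -> changes
  Option C: v=41, gcd(5,41)=1 -> changes
  Option D: v=11, gcd(5,11)=1 -> changes
  Option E: v=30, gcd(5,30)=5 -> preserves

Answer: E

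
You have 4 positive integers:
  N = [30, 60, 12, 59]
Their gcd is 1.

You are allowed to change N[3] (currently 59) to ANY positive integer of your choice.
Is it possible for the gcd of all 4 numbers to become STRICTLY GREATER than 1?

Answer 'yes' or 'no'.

Current gcd = 1
gcd of all OTHER numbers (without N[3]=59): gcd([30, 60, 12]) = 6
The new gcd after any change is gcd(6, new_value).
This can be at most 6.
Since 6 > old gcd 1, the gcd CAN increase (e.g., set N[3] = 6).

Answer: yes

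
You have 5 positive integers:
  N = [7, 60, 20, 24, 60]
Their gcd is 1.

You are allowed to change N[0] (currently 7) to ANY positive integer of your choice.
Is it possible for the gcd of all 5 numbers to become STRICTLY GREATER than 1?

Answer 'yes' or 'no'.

Answer: yes

Derivation:
Current gcd = 1
gcd of all OTHER numbers (without N[0]=7): gcd([60, 20, 24, 60]) = 4
The new gcd after any change is gcd(4, new_value).
This can be at most 4.
Since 4 > old gcd 1, the gcd CAN increase (e.g., set N[0] = 4).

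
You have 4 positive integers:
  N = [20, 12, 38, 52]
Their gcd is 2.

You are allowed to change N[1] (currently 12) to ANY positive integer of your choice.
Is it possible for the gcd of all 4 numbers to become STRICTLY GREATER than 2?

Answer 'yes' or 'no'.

Answer: no

Derivation:
Current gcd = 2
gcd of all OTHER numbers (without N[1]=12): gcd([20, 38, 52]) = 2
The new gcd after any change is gcd(2, new_value).
This can be at most 2.
Since 2 = old gcd 2, the gcd can only stay the same or decrease.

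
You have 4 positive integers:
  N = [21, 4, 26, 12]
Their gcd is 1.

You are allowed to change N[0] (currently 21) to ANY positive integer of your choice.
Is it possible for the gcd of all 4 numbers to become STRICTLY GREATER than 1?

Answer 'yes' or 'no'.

Current gcd = 1
gcd of all OTHER numbers (without N[0]=21): gcd([4, 26, 12]) = 2
The new gcd after any change is gcd(2, new_value).
This can be at most 2.
Since 2 > old gcd 1, the gcd CAN increase (e.g., set N[0] = 2).

Answer: yes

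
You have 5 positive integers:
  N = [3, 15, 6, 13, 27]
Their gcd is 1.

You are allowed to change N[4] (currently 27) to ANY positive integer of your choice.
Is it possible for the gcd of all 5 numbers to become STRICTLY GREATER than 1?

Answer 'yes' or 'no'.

Answer: no

Derivation:
Current gcd = 1
gcd of all OTHER numbers (without N[4]=27): gcd([3, 15, 6, 13]) = 1
The new gcd after any change is gcd(1, new_value).
This can be at most 1.
Since 1 = old gcd 1, the gcd can only stay the same or decrease.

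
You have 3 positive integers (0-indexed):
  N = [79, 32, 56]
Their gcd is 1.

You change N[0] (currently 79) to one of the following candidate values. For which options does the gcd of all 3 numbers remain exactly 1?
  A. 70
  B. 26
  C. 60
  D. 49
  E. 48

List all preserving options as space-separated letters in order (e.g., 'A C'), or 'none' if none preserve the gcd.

Old gcd = 1; gcd of others (without N[0]) = 8
New gcd for candidate v: gcd(8, v). Preserves old gcd iff gcd(8, v) = 1.
  Option A: v=70, gcd(8,70)=2 -> changes
  Option B: v=26, gcd(8,26)=2 -> changes
  Option C: v=60, gcd(8,60)=4 -> changes
  Option D: v=49, gcd(8,49)=1 -> preserves
  Option E: v=48, gcd(8,48)=8 -> changes

Answer: D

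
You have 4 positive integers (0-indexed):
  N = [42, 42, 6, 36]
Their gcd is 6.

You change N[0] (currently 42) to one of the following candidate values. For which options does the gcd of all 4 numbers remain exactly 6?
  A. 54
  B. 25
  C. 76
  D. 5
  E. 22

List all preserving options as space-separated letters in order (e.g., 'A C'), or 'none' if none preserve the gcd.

Old gcd = 6; gcd of others (without N[0]) = 6
New gcd for candidate v: gcd(6, v). Preserves old gcd iff gcd(6, v) = 6.
  Option A: v=54, gcd(6,54)=6 -> preserves
  Option B: v=25, gcd(6,25)=1 -> changes
  Option C: v=76, gcd(6,76)=2 -> changes
  Option D: v=5, gcd(6,5)=1 -> changes
  Option E: v=22, gcd(6,22)=2 -> changes

Answer: A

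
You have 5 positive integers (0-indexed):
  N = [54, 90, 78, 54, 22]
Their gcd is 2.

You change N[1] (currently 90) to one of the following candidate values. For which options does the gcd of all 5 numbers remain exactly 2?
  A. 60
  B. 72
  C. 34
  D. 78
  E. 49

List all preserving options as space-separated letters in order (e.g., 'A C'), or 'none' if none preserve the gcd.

Old gcd = 2; gcd of others (without N[1]) = 2
New gcd for candidate v: gcd(2, v). Preserves old gcd iff gcd(2, v) = 2.
  Option A: v=60, gcd(2,60)=2 -> preserves
  Option B: v=72, gcd(2,72)=2 -> preserves
  Option C: v=34, gcd(2,34)=2 -> preserves
  Option D: v=78, gcd(2,78)=2 -> preserves
  Option E: v=49, gcd(2,49)=1 -> changes

Answer: A B C D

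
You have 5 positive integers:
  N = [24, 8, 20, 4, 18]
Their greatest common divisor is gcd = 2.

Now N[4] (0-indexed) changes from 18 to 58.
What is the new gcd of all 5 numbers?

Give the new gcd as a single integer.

Answer: 2

Derivation:
Numbers: [24, 8, 20, 4, 18], gcd = 2
Change: index 4, 18 -> 58
gcd of the OTHER numbers (without index 4): gcd([24, 8, 20, 4]) = 4
New gcd = gcd(g_others, new_val) = gcd(4, 58) = 2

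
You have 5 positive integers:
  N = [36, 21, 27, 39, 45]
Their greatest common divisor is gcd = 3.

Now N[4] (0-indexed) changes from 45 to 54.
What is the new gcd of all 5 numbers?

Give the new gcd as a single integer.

Answer: 3

Derivation:
Numbers: [36, 21, 27, 39, 45], gcd = 3
Change: index 4, 45 -> 54
gcd of the OTHER numbers (without index 4): gcd([36, 21, 27, 39]) = 3
New gcd = gcd(g_others, new_val) = gcd(3, 54) = 3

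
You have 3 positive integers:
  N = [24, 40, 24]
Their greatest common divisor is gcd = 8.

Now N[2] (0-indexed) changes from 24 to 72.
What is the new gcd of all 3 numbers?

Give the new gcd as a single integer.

Answer: 8

Derivation:
Numbers: [24, 40, 24], gcd = 8
Change: index 2, 24 -> 72
gcd of the OTHER numbers (without index 2): gcd([24, 40]) = 8
New gcd = gcd(g_others, new_val) = gcd(8, 72) = 8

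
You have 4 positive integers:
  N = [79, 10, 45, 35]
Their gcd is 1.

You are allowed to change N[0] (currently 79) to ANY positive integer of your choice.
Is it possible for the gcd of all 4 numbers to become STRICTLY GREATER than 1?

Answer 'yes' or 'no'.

Answer: yes

Derivation:
Current gcd = 1
gcd of all OTHER numbers (without N[0]=79): gcd([10, 45, 35]) = 5
The new gcd after any change is gcd(5, new_value).
This can be at most 5.
Since 5 > old gcd 1, the gcd CAN increase (e.g., set N[0] = 5).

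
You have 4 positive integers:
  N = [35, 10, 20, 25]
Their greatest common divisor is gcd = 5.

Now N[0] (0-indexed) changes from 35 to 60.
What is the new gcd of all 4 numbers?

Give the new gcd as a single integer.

Answer: 5

Derivation:
Numbers: [35, 10, 20, 25], gcd = 5
Change: index 0, 35 -> 60
gcd of the OTHER numbers (without index 0): gcd([10, 20, 25]) = 5
New gcd = gcd(g_others, new_val) = gcd(5, 60) = 5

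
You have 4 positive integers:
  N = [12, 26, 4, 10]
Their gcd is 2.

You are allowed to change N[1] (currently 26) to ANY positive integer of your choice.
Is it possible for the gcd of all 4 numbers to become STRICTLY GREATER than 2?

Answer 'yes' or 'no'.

Answer: no

Derivation:
Current gcd = 2
gcd of all OTHER numbers (without N[1]=26): gcd([12, 4, 10]) = 2
The new gcd after any change is gcd(2, new_value).
This can be at most 2.
Since 2 = old gcd 2, the gcd can only stay the same or decrease.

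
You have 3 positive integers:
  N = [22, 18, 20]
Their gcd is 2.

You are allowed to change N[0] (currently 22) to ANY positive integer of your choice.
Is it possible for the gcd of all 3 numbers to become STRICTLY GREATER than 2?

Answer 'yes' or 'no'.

Current gcd = 2
gcd of all OTHER numbers (without N[0]=22): gcd([18, 20]) = 2
The new gcd after any change is gcd(2, new_value).
This can be at most 2.
Since 2 = old gcd 2, the gcd can only stay the same or decrease.

Answer: no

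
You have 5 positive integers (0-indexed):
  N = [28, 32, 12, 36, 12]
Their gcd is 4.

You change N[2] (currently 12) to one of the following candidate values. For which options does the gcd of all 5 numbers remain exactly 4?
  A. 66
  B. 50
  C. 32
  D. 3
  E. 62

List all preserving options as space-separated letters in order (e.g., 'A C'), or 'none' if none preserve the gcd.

Answer: C

Derivation:
Old gcd = 4; gcd of others (without N[2]) = 4
New gcd for candidate v: gcd(4, v). Preserves old gcd iff gcd(4, v) = 4.
  Option A: v=66, gcd(4,66)=2 -> changes
  Option B: v=50, gcd(4,50)=2 -> changes
  Option C: v=32, gcd(4,32)=4 -> preserves
  Option D: v=3, gcd(4,3)=1 -> changes
  Option E: v=62, gcd(4,62)=2 -> changes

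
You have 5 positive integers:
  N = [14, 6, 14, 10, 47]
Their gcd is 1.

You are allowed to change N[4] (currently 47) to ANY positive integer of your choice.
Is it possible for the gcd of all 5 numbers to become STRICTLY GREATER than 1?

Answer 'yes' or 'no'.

Answer: yes

Derivation:
Current gcd = 1
gcd of all OTHER numbers (without N[4]=47): gcd([14, 6, 14, 10]) = 2
The new gcd after any change is gcd(2, new_value).
This can be at most 2.
Since 2 > old gcd 1, the gcd CAN increase (e.g., set N[4] = 2).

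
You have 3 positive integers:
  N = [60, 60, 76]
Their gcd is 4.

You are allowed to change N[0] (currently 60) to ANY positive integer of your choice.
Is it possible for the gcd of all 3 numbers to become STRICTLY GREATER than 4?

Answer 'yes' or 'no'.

Current gcd = 4
gcd of all OTHER numbers (without N[0]=60): gcd([60, 76]) = 4
The new gcd after any change is gcd(4, new_value).
This can be at most 4.
Since 4 = old gcd 4, the gcd can only stay the same or decrease.

Answer: no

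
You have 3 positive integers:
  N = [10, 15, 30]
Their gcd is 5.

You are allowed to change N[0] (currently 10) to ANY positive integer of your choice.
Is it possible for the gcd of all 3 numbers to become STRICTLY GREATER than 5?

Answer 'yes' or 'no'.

Answer: yes

Derivation:
Current gcd = 5
gcd of all OTHER numbers (without N[0]=10): gcd([15, 30]) = 15
The new gcd after any change is gcd(15, new_value).
This can be at most 15.
Since 15 > old gcd 5, the gcd CAN increase (e.g., set N[0] = 15).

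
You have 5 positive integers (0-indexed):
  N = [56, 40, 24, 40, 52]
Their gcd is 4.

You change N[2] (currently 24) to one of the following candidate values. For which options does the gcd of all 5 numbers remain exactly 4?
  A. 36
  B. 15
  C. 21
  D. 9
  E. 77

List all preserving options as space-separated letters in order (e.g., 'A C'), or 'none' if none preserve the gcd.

Old gcd = 4; gcd of others (without N[2]) = 4
New gcd for candidate v: gcd(4, v). Preserves old gcd iff gcd(4, v) = 4.
  Option A: v=36, gcd(4,36)=4 -> preserves
  Option B: v=15, gcd(4,15)=1 -> changes
  Option C: v=21, gcd(4,21)=1 -> changes
  Option D: v=9, gcd(4,9)=1 -> changes
  Option E: v=77, gcd(4,77)=1 -> changes

Answer: A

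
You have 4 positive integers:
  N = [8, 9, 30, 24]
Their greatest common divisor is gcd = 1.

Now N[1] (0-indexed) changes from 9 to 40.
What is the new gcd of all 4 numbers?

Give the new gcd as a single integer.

Answer: 2

Derivation:
Numbers: [8, 9, 30, 24], gcd = 1
Change: index 1, 9 -> 40
gcd of the OTHER numbers (without index 1): gcd([8, 30, 24]) = 2
New gcd = gcd(g_others, new_val) = gcd(2, 40) = 2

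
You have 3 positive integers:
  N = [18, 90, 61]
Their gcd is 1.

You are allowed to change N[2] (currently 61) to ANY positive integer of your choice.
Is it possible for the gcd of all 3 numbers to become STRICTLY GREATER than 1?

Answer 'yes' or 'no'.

Answer: yes

Derivation:
Current gcd = 1
gcd of all OTHER numbers (without N[2]=61): gcd([18, 90]) = 18
The new gcd after any change is gcd(18, new_value).
This can be at most 18.
Since 18 > old gcd 1, the gcd CAN increase (e.g., set N[2] = 18).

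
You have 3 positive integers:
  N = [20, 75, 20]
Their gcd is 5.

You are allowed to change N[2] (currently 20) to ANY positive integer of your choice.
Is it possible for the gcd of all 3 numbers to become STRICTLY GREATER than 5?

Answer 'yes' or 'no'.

Answer: no

Derivation:
Current gcd = 5
gcd of all OTHER numbers (without N[2]=20): gcd([20, 75]) = 5
The new gcd after any change is gcd(5, new_value).
This can be at most 5.
Since 5 = old gcd 5, the gcd can only stay the same or decrease.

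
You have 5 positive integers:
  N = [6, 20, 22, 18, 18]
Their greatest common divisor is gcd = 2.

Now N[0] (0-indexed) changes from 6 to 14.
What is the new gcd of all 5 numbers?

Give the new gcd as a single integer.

Numbers: [6, 20, 22, 18, 18], gcd = 2
Change: index 0, 6 -> 14
gcd of the OTHER numbers (without index 0): gcd([20, 22, 18, 18]) = 2
New gcd = gcd(g_others, new_val) = gcd(2, 14) = 2

Answer: 2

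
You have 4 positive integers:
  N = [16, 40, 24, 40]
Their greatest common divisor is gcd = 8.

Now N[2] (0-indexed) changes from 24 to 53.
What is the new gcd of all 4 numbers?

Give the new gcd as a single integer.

Answer: 1

Derivation:
Numbers: [16, 40, 24, 40], gcd = 8
Change: index 2, 24 -> 53
gcd of the OTHER numbers (without index 2): gcd([16, 40, 40]) = 8
New gcd = gcd(g_others, new_val) = gcd(8, 53) = 1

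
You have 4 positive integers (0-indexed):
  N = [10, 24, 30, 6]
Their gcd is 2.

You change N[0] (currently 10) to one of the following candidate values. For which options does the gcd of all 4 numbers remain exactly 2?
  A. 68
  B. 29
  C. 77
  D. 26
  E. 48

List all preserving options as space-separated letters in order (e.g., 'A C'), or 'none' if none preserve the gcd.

Answer: A D

Derivation:
Old gcd = 2; gcd of others (without N[0]) = 6
New gcd for candidate v: gcd(6, v). Preserves old gcd iff gcd(6, v) = 2.
  Option A: v=68, gcd(6,68)=2 -> preserves
  Option B: v=29, gcd(6,29)=1 -> changes
  Option C: v=77, gcd(6,77)=1 -> changes
  Option D: v=26, gcd(6,26)=2 -> preserves
  Option E: v=48, gcd(6,48)=6 -> changes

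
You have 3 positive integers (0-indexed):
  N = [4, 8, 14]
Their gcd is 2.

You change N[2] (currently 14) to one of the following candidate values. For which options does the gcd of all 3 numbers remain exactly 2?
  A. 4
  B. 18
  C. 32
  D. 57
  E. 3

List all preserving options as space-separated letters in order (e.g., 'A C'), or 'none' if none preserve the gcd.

Old gcd = 2; gcd of others (without N[2]) = 4
New gcd for candidate v: gcd(4, v). Preserves old gcd iff gcd(4, v) = 2.
  Option A: v=4, gcd(4,4)=4 -> changes
  Option B: v=18, gcd(4,18)=2 -> preserves
  Option C: v=32, gcd(4,32)=4 -> changes
  Option D: v=57, gcd(4,57)=1 -> changes
  Option E: v=3, gcd(4,3)=1 -> changes

Answer: B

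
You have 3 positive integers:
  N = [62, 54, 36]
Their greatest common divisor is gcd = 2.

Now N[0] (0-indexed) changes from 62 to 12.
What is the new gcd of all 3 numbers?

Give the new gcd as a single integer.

Numbers: [62, 54, 36], gcd = 2
Change: index 0, 62 -> 12
gcd of the OTHER numbers (without index 0): gcd([54, 36]) = 18
New gcd = gcd(g_others, new_val) = gcd(18, 12) = 6

Answer: 6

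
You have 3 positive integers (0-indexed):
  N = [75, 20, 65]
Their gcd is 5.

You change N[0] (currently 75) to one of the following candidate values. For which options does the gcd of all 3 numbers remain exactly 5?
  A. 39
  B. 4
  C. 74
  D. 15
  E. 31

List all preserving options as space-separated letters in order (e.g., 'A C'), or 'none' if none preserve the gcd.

Old gcd = 5; gcd of others (without N[0]) = 5
New gcd for candidate v: gcd(5, v). Preserves old gcd iff gcd(5, v) = 5.
  Option A: v=39, gcd(5,39)=1 -> changes
  Option B: v=4, gcd(5,4)=1 -> changes
  Option C: v=74, gcd(5,74)=1 -> changes
  Option D: v=15, gcd(5,15)=5 -> preserves
  Option E: v=31, gcd(5,31)=1 -> changes

Answer: D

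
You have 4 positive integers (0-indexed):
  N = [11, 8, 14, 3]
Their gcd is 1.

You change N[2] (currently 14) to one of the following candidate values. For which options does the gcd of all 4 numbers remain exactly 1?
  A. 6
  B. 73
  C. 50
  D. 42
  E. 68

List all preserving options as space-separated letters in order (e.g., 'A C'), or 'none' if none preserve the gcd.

Old gcd = 1; gcd of others (without N[2]) = 1
New gcd for candidate v: gcd(1, v). Preserves old gcd iff gcd(1, v) = 1.
  Option A: v=6, gcd(1,6)=1 -> preserves
  Option B: v=73, gcd(1,73)=1 -> preserves
  Option C: v=50, gcd(1,50)=1 -> preserves
  Option D: v=42, gcd(1,42)=1 -> preserves
  Option E: v=68, gcd(1,68)=1 -> preserves

Answer: A B C D E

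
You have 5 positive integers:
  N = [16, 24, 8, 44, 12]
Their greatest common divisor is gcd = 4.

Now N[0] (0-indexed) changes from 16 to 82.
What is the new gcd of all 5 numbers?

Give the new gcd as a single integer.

Numbers: [16, 24, 8, 44, 12], gcd = 4
Change: index 0, 16 -> 82
gcd of the OTHER numbers (without index 0): gcd([24, 8, 44, 12]) = 4
New gcd = gcd(g_others, new_val) = gcd(4, 82) = 2

Answer: 2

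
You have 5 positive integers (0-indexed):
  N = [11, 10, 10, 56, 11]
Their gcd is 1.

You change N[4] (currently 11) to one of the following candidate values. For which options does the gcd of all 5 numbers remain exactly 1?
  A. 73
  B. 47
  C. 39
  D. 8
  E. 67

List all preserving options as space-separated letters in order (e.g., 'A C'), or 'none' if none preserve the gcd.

Old gcd = 1; gcd of others (without N[4]) = 1
New gcd for candidate v: gcd(1, v). Preserves old gcd iff gcd(1, v) = 1.
  Option A: v=73, gcd(1,73)=1 -> preserves
  Option B: v=47, gcd(1,47)=1 -> preserves
  Option C: v=39, gcd(1,39)=1 -> preserves
  Option D: v=8, gcd(1,8)=1 -> preserves
  Option E: v=67, gcd(1,67)=1 -> preserves

Answer: A B C D E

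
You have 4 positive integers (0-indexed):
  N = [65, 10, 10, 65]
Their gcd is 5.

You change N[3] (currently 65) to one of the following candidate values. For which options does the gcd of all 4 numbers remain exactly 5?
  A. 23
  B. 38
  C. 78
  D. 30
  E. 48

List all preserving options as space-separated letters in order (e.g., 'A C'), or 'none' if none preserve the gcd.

Answer: D

Derivation:
Old gcd = 5; gcd of others (without N[3]) = 5
New gcd for candidate v: gcd(5, v). Preserves old gcd iff gcd(5, v) = 5.
  Option A: v=23, gcd(5,23)=1 -> changes
  Option B: v=38, gcd(5,38)=1 -> changes
  Option C: v=78, gcd(5,78)=1 -> changes
  Option D: v=30, gcd(5,30)=5 -> preserves
  Option E: v=48, gcd(5,48)=1 -> changes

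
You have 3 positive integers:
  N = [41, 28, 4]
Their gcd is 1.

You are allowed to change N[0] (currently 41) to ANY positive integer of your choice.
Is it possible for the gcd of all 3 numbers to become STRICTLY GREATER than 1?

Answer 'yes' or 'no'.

Answer: yes

Derivation:
Current gcd = 1
gcd of all OTHER numbers (without N[0]=41): gcd([28, 4]) = 4
The new gcd after any change is gcd(4, new_value).
This can be at most 4.
Since 4 > old gcd 1, the gcd CAN increase (e.g., set N[0] = 4).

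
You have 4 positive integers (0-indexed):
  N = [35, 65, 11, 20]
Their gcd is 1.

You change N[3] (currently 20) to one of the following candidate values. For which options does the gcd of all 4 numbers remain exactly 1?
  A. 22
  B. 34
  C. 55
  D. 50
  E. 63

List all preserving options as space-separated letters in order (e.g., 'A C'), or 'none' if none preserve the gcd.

Answer: A B C D E

Derivation:
Old gcd = 1; gcd of others (without N[3]) = 1
New gcd for candidate v: gcd(1, v). Preserves old gcd iff gcd(1, v) = 1.
  Option A: v=22, gcd(1,22)=1 -> preserves
  Option B: v=34, gcd(1,34)=1 -> preserves
  Option C: v=55, gcd(1,55)=1 -> preserves
  Option D: v=50, gcd(1,50)=1 -> preserves
  Option E: v=63, gcd(1,63)=1 -> preserves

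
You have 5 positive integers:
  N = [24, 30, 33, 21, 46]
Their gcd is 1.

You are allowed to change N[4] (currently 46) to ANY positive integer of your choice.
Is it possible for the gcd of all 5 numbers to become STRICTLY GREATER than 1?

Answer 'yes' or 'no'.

Answer: yes

Derivation:
Current gcd = 1
gcd of all OTHER numbers (without N[4]=46): gcd([24, 30, 33, 21]) = 3
The new gcd after any change is gcd(3, new_value).
This can be at most 3.
Since 3 > old gcd 1, the gcd CAN increase (e.g., set N[4] = 3).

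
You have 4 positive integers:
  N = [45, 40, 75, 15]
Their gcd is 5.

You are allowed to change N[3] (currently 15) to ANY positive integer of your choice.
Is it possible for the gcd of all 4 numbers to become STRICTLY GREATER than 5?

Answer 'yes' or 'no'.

Answer: no

Derivation:
Current gcd = 5
gcd of all OTHER numbers (without N[3]=15): gcd([45, 40, 75]) = 5
The new gcd after any change is gcd(5, new_value).
This can be at most 5.
Since 5 = old gcd 5, the gcd can only stay the same or decrease.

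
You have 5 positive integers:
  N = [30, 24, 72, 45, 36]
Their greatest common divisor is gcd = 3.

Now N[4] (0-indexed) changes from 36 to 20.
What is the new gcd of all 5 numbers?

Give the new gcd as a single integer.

Answer: 1

Derivation:
Numbers: [30, 24, 72, 45, 36], gcd = 3
Change: index 4, 36 -> 20
gcd of the OTHER numbers (without index 4): gcd([30, 24, 72, 45]) = 3
New gcd = gcd(g_others, new_val) = gcd(3, 20) = 1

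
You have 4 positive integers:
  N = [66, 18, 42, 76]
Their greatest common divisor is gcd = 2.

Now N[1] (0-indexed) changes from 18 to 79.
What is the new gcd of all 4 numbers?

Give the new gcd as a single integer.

Numbers: [66, 18, 42, 76], gcd = 2
Change: index 1, 18 -> 79
gcd of the OTHER numbers (without index 1): gcd([66, 42, 76]) = 2
New gcd = gcd(g_others, new_val) = gcd(2, 79) = 1

Answer: 1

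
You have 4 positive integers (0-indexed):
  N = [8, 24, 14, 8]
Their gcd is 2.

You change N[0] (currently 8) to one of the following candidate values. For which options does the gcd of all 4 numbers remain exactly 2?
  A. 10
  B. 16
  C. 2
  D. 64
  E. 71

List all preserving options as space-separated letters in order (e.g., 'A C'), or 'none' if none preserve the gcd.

Old gcd = 2; gcd of others (without N[0]) = 2
New gcd for candidate v: gcd(2, v). Preserves old gcd iff gcd(2, v) = 2.
  Option A: v=10, gcd(2,10)=2 -> preserves
  Option B: v=16, gcd(2,16)=2 -> preserves
  Option C: v=2, gcd(2,2)=2 -> preserves
  Option D: v=64, gcd(2,64)=2 -> preserves
  Option E: v=71, gcd(2,71)=1 -> changes

Answer: A B C D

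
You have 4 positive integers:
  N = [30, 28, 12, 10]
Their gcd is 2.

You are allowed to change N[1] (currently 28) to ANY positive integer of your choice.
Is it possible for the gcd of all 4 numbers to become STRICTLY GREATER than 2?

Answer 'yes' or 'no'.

Current gcd = 2
gcd of all OTHER numbers (without N[1]=28): gcd([30, 12, 10]) = 2
The new gcd after any change is gcd(2, new_value).
This can be at most 2.
Since 2 = old gcd 2, the gcd can only stay the same or decrease.

Answer: no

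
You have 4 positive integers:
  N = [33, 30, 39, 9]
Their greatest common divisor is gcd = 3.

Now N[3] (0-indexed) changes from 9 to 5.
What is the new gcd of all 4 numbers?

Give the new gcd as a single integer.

Answer: 1

Derivation:
Numbers: [33, 30, 39, 9], gcd = 3
Change: index 3, 9 -> 5
gcd of the OTHER numbers (without index 3): gcd([33, 30, 39]) = 3
New gcd = gcd(g_others, new_val) = gcd(3, 5) = 1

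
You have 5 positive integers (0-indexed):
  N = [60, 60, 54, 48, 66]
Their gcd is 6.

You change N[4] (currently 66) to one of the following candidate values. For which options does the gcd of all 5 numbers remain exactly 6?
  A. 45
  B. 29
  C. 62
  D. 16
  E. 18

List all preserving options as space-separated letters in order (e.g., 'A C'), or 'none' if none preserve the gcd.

Old gcd = 6; gcd of others (without N[4]) = 6
New gcd for candidate v: gcd(6, v). Preserves old gcd iff gcd(6, v) = 6.
  Option A: v=45, gcd(6,45)=3 -> changes
  Option B: v=29, gcd(6,29)=1 -> changes
  Option C: v=62, gcd(6,62)=2 -> changes
  Option D: v=16, gcd(6,16)=2 -> changes
  Option E: v=18, gcd(6,18)=6 -> preserves

Answer: E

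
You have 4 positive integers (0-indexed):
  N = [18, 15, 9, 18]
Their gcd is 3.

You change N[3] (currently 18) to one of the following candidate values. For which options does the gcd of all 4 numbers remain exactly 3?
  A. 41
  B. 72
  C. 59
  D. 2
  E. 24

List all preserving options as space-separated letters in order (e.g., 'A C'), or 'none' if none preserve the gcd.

Answer: B E

Derivation:
Old gcd = 3; gcd of others (without N[3]) = 3
New gcd for candidate v: gcd(3, v). Preserves old gcd iff gcd(3, v) = 3.
  Option A: v=41, gcd(3,41)=1 -> changes
  Option B: v=72, gcd(3,72)=3 -> preserves
  Option C: v=59, gcd(3,59)=1 -> changes
  Option D: v=2, gcd(3,2)=1 -> changes
  Option E: v=24, gcd(3,24)=3 -> preserves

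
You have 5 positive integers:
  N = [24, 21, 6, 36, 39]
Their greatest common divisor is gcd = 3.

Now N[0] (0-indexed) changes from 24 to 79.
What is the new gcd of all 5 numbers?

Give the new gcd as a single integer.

Numbers: [24, 21, 6, 36, 39], gcd = 3
Change: index 0, 24 -> 79
gcd of the OTHER numbers (without index 0): gcd([21, 6, 36, 39]) = 3
New gcd = gcd(g_others, new_val) = gcd(3, 79) = 1

Answer: 1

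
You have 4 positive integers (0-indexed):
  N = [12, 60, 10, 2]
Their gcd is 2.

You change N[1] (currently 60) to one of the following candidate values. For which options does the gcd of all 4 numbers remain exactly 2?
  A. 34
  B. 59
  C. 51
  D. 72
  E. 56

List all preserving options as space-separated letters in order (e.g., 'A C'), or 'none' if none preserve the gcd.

Old gcd = 2; gcd of others (without N[1]) = 2
New gcd for candidate v: gcd(2, v). Preserves old gcd iff gcd(2, v) = 2.
  Option A: v=34, gcd(2,34)=2 -> preserves
  Option B: v=59, gcd(2,59)=1 -> changes
  Option C: v=51, gcd(2,51)=1 -> changes
  Option D: v=72, gcd(2,72)=2 -> preserves
  Option E: v=56, gcd(2,56)=2 -> preserves

Answer: A D E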